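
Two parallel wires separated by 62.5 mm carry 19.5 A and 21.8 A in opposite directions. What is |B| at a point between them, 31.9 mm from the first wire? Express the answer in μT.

Each long wire gives B = μ₀I/(2πd). Distances are d₁ = 0.0319 m and d₂ = 0.0306 m.
B₁ = 1.22×10⁻⁴ T, B₂ = 1.42×10⁻⁴ T.
Between antiparallel currents both contributions point the same way, so they add. B = B₁ + B₂ = 1.22×10⁻⁴ + 1.42×10⁻⁴ = 2.65×10⁻⁴ T.

B ≈ 265 μT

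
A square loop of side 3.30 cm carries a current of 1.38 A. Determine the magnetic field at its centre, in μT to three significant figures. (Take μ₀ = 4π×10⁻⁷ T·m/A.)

Each side is a finite straight segment at perpendicular distance d = a/(2 tan(π/4)) = 0.0165 m from the centre, with end-angles ±π/4.
One side contributes B₁ = (μ₀I/4πd)·2 sin(π/4) = 1.18×10⁻⁵ T.
All 4 sides add in the same direction: B = 4 × 1.18×10⁻⁵ = 4.73×10⁻⁵ T.

B ≈ 47.3 μT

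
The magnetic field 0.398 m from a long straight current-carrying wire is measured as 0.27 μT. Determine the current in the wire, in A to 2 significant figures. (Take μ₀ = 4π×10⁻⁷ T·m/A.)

I ≈ 0.54 A

For a long straight wire B = μ₀I/(2πd), so I = 2πdB/μ₀.
I = 2π × 0.398 × 2.70×10⁻⁷ / (4π×10⁻⁷) = 0.537 A.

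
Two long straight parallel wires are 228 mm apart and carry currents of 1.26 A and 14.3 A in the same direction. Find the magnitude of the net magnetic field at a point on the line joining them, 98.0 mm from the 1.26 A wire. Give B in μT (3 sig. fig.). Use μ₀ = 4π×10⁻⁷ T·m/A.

B ≈ 19.4 μT

Each long wire gives B = μ₀I/(2πd). Distances are d₁ = 0.098 m and d₂ = 0.13 m.
B₁ = 2.57×10⁻⁶ T, B₂ = 2.20×10⁻⁵ T.
Between parallel currents the two contributions point in opposite directions, so they subtract. B = |B₁ − B₂| = |2.57×10⁻⁶ − 2.20×10⁻⁵| = 1.94×10⁻⁵ T.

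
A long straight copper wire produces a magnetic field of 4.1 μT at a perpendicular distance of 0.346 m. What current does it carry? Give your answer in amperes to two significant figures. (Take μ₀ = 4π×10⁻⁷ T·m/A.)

I ≈ 7.1 A

For a long straight wire B = μ₀I/(2πd), so I = 2πdB/μ₀.
I = 2π × 0.346 × 4.10×10⁻⁶ / (4π×10⁻⁷) = 7.09 A.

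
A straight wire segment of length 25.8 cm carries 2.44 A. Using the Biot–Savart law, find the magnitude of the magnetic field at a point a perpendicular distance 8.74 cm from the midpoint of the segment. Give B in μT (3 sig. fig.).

B ≈ 4.62 μT

For a finite straight segment, B = (μ₀I/4πd)(sinθ₁ + sinθ₂), where θ₁, θ₂ are the angles from the perpendicular to each end.
The perpendicular from the point meets the wire at its midpoint, so each end is L/2 = 0.129 m away along the wire.
sinθ₁ = 0.129/√(0.129²+0.0874²) = 0.8279; sinθ₂ = 0.129/√(0.129²+0.0874²) = 0.8279.
B = (4π×10⁻⁷ × 2.44) / (4π × 0.0874) × (0.8279 + 0.8279) = 4.62×10⁻⁶ T.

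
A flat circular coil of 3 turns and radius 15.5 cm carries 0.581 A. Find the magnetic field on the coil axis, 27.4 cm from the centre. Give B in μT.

For an N-turn flat coil, B = Nμ₀IR²/[2(R²+z²)^(3/2)] with R = 0.155 m, z = 0.274 m.
B = 3 × 2.81×10⁻⁷ T = 8.43×10⁻⁷ T.

B ≈ 0.843 μT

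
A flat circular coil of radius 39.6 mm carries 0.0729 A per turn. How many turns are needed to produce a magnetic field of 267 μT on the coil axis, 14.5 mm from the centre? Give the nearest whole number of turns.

N = 279

For an N-turn coil, B = Nμ₀IR²/[2(R²+z²)^(3/2)]. A single turn gives B₁ = 9.58×10⁻⁷ T with R = 0.0396 m, z = 0.0145 m.
N = B/B₁ = 2.67×10⁻⁴ / 9.58×10⁻⁷ = 278.78.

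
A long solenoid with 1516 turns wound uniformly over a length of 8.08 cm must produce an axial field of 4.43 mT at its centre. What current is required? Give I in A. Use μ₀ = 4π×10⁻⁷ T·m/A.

I ≈ 0.188 A

Inside a long solenoid B = μ₀nI with n = 1.876×10⁴ m⁻¹, so I = B/(μ₀n).
I = 4.43×10⁻³ / (4π×10⁻⁷ × 1.876×10⁴) = 0.188 A.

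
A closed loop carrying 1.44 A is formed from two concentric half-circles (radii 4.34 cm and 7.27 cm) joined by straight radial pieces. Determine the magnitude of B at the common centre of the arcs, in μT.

B ≈ 4.20 μT

The radial connectors point toward the centre, so dl × r̂ = 0 and they contribute nothing.
Each semicircle gives μ₀I/(4R): inner arc 1.04×10⁻⁵ T, outer arc 6.22×10⁻⁶ T.
The two arcs carry current in opposite angular senses, so their fields oppose: B = |1.04×10⁻⁵ − 6.22×10⁻⁶| = 4.20×10⁻⁶ T.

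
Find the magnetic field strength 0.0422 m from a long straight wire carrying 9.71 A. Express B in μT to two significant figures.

For an infinitely long straight wire, B = μ₀I/(2πd).
B = (4π×10⁻⁷ × 9.71) / (2π × 0.0422) = 4.60×10⁻⁵ T.

B ≈ 46 μT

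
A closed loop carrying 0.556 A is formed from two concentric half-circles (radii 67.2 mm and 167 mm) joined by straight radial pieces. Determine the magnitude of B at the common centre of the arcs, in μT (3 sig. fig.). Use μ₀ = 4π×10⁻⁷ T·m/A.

The radial connectors point toward the centre, so dl × r̂ = 0 and they contribute nothing.
Each semicircle gives μ₀I/(4R): inner arc 2.60×10⁻⁶ T, outer arc 1.05×10⁻⁶ T.
The two arcs carry current in opposite angular senses, so their fields oppose: B = |2.60×10⁻⁶ − 1.05×10⁻⁶| = 1.55×10⁻⁶ T.

B ≈ 1.55 μT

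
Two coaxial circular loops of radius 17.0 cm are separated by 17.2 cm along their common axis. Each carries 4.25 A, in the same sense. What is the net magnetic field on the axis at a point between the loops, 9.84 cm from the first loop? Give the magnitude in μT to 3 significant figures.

B ≈ 22.3 μT

Each loop contributes B = μ₀IR²/[2(R²+z²)^(3/2)] on the axis, with z measured from that loop.
Loop 1 (z = 0.0984 m): B₁ = 1.02×10⁻⁵ T. Loop 2 (z = 0.0736 m): B₂ = 1.21×10⁻⁵ T.
The fields add: B = B₁ + B₂ = 2.23×10⁻⁵ T.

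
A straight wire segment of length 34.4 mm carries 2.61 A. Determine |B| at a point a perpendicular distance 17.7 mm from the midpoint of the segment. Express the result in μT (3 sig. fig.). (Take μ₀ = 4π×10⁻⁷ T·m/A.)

B ≈ 20.6 μT

For a finite straight segment, B = (μ₀I/4πd)(sinθ₁ + sinθ₂), where θ₁, θ₂ are the angles from the perpendicular to each end.
The perpendicular from the point meets the wire at its midpoint, so each end is L/2 = 0.0172 m away along the wire.
sinθ₁ = 0.0172/√(0.0172²+0.0177²) = 0.6969; sinθ₂ = 0.0172/√(0.0172²+0.0177²) = 0.6969.
B = (4π×10⁻⁷ × 2.61) / (4π × 0.0177) × (0.6969 + 0.6969) = 2.06×10⁻⁵ T.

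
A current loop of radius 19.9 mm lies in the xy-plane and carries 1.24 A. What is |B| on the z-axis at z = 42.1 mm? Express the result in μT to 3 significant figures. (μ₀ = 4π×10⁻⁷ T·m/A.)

On the axis of a circular loop, B = μ₀IR² / [2(R²+z²)^(3/2)].
R² + z² = (0.0199)² + (0.0421)² = 0.002168 m², and (R²+z²)^(3/2) = 1.01×10⁻⁴ m³.
B = (4π×10⁻⁷ × 1.24 × 0.000396) / (2 × 1.01×10⁻⁴) = 3.06×10⁻⁶ T.

B ≈ 3.06 μT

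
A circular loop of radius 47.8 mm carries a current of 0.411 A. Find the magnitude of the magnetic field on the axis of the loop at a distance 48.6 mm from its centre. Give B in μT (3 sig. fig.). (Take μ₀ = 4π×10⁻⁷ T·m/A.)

On the axis of a circular loop, B = μ₀IR² / [2(R²+z²)^(3/2)].
R² + z² = (0.0478)² + (0.0486)² = 0.004647 m², and (R²+z²)^(3/2) = 3.17×10⁻⁴ m³.
B = (4π×10⁻⁷ × 0.411 × 0.002285) / (2 × 3.17×10⁻⁴) = 1.86×10⁻⁶ T.

B ≈ 1.86 μT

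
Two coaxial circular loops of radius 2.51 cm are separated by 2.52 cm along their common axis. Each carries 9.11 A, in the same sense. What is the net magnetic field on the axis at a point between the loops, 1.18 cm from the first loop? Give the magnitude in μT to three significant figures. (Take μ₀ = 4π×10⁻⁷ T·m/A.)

Each loop contributes B = μ₀IR²/[2(R²+z²)^(3/2)] on the axis, with z measured from that loop.
Loop 1 (z = 0.0118 m): B₁ = 1.69×10⁻⁴ T. Loop 2 (z = 0.0134 m): B₂ = 1.57×10⁻⁴ T.
The fields add: B = B₁ + B₂ = 3.26×10⁻⁴ T.

B ≈ 326 μT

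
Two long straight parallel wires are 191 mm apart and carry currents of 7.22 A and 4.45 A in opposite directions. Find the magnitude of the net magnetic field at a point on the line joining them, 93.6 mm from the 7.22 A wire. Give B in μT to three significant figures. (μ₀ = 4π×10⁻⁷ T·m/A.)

Each long wire gives B = μ₀I/(2πd). Distances are d₁ = 0.0936 m and d₂ = 0.0974 m.
B₁ = 1.54×10⁻⁵ T, B₂ = 9.14×10⁻⁶ T.
Between antiparallel currents both contributions point the same way, so they add. B = B₁ + B₂ = 1.54×10⁻⁵ + 9.14×10⁻⁶ = 2.46×10⁻⁵ T.

B ≈ 24.6 μT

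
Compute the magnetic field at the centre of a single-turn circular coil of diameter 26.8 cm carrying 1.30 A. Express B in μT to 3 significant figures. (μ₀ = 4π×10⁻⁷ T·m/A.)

At the centre of a circular loop the Biot–Savart law gives B = μ₀I/(2R) (so R = 0.134 m).
B = (4π×10⁻⁷ × 1.30) / (2 × 0.134) = 6.10×10⁻⁶ T.

B ≈ 6.10 μT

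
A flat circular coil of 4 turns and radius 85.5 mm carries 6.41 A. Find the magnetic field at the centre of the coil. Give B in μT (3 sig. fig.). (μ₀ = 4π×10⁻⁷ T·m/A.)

B ≈ 188 μT

For an N-turn flat coil, B = Nμ₀I/(2R) with R = 0.0855 m.
B = 4 × 4.71×10⁻⁵ T = 1.88×10⁻⁴ T.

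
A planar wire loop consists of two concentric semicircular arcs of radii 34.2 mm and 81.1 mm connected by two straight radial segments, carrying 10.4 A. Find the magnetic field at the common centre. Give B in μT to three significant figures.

B ≈ 55.2 μT

The radial connectors point toward the centre, so dl × r̂ = 0 and they contribute nothing.
Each semicircle gives μ₀I/(4R): inner arc 9.55×10⁻⁵ T, outer arc 4.03×10⁻⁵ T.
The two arcs carry current in opposite angular senses, so their fields oppose: B = |9.55×10⁻⁵ − 4.03×10⁻⁵| = 5.52×10⁻⁵ T.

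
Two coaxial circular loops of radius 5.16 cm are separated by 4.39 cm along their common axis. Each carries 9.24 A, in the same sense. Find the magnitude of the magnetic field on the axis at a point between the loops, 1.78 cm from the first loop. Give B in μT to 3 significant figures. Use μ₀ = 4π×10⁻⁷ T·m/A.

Each loop contributes B = μ₀IR²/[2(R²+z²)^(3/2)] on the axis, with z measured from that loop.
Loop 1 (z = 0.0178 m): B₁ = 9.51×10⁻⁵ T. Loop 2 (z = 0.0261 m): B₂ = 7.99×10⁻⁵ T.
The fields add: B = B₁ + B₂ = 1.75×10⁻⁴ T.

B ≈ 175 μT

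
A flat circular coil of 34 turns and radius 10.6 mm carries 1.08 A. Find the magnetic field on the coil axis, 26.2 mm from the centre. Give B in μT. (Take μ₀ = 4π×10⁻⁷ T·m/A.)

For an N-turn flat coil, B = Nμ₀IR²/[2(R²+z²)^(3/2)] with R = 0.0106 m, z = 0.0262 m.
B = 34 × 3.38×10⁻⁶ T = 1.15×10⁻⁴ T.

B ≈ 115 μT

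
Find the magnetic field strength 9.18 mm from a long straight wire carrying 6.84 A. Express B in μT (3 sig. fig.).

B ≈ 149 μT

For an infinitely long straight wire, B = μ₀I/(2πd).
B = (4π×10⁻⁷ × 6.84) / (2π × 0.00918) = 1.49×10⁻⁴ T.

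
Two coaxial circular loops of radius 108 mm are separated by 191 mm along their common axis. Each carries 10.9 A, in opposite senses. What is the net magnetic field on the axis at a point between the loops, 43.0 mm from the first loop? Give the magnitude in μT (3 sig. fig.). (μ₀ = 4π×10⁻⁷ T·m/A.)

B ≈ 37.9 μT

Each loop contributes B = μ₀IR²/[2(R²+z²)^(3/2)] on the axis, with z measured from that loop.
Loop 1 (z = 0.043 m): B₁ = 5.09×10⁻⁵ T. Loop 2 (z = 0.148 m): B₂ = 1.30×10⁻⁵ T.
The fields oppose: B = |B₁ − B₂| = 3.79×10⁻⁵ T.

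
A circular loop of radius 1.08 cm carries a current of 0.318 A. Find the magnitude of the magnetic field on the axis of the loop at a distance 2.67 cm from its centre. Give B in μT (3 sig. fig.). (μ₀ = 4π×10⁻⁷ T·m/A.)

On the axis of a circular loop, B = μ₀IR² / [2(R²+z²)^(3/2)].
R² + z² = (0.0108)² + (0.0267)² = 0.0008295 m², and (R²+z²)^(3/2) = 2.39×10⁻⁵ m³.
B = (4π×10⁻⁷ × 0.318 × 0.0001166) / (2 × 2.39×10⁻⁵) = 9.75×10⁻⁷ T.

B ≈ 0.975 μT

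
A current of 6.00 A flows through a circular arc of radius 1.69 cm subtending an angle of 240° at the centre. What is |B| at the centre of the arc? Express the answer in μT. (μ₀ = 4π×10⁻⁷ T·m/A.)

B ≈ 149 μT

The Biot–Savart field of a circular arc at its centre is B = μ₀Iφ/(4πR), with φ = 4.189 rad.
B = (4π×10⁻⁷ × 6.00 × 4.189) / (4π × 0.0169) = 1.49×10⁻⁴ T.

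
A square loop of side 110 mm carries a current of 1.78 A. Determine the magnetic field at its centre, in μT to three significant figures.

B ≈ 18.3 μT

Each side is a finite straight segment at perpendicular distance d = a/(2 tan(π/4)) = 0.055 m from the centre, with end-angles ±π/4.
One side contributes B₁ = (μ₀I/4πd)·2 sin(π/4) = 4.58×10⁻⁶ T.
All 4 sides add in the same direction: B = 4 × 4.58×10⁻⁶ = 1.83×10⁻⁵ T.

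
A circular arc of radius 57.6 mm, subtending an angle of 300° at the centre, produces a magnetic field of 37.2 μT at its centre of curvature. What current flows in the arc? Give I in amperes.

I ≈ 4.09 A

For a circular arc, B = μ₀Iφ/(4πR) with φ in radians; here φ = 5.236 rad.
So I = 4πRB/(μ₀φ) = 4π × 0.0576 × 3.72×10⁻⁵ / (4π×10⁻⁷ × 5.236) = 4.09 A.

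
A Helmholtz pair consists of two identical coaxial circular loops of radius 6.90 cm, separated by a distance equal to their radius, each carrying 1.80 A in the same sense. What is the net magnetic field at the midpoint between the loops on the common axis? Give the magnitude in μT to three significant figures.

Each loop contributes B = μ₀IR²/[2(R²+z²)^(3/2)] on the axis, with z measured from that loop.
Loop 1 (z = 0.0345 m): B₁ = 1.17×10⁻⁵ T. Loop 2 (z = 0.0345 m): B₂ = 1.17×10⁻⁵ T.
The fields add: B = B₁ + B₂ = 2.35×10⁻⁵ T.

B ≈ 23.5 μT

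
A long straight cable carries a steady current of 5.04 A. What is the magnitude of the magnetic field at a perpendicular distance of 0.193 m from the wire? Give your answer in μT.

For an infinitely long straight wire, B = μ₀I/(2πd).
B = (4π×10⁻⁷ × 5.04) / (2π × 0.193) = 5.22×10⁻⁶ T.

B ≈ 5.22 μT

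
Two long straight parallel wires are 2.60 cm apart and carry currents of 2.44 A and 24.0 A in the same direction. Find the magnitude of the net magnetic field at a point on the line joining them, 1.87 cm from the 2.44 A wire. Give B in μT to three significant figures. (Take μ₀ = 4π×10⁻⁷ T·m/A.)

Each long wire gives B = μ₀I/(2πd). Distances are d₁ = 0.0187 m and d₂ = 0.0073 m.
B₁ = 2.61×10⁻⁵ T, B₂ = 6.58×10⁻⁴ T.
Between parallel currents the two contributions point in opposite directions, so they subtract. B = |B₁ − B₂| = |2.61×10⁻⁵ − 6.58×10⁻⁴| = 6.31×10⁻⁴ T.

B ≈ 631 μT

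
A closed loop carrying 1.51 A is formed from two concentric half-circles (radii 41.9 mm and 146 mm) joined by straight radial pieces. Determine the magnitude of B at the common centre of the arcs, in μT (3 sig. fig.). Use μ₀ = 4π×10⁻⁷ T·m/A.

B ≈ 8.07 μT

The radial connectors point toward the centre, so dl × r̂ = 0 and they contribute nothing.
Each semicircle gives μ₀I/(4R): inner arc 1.13×10⁻⁵ T, outer arc 3.25×10⁻⁶ T.
The two arcs carry current in opposite angular senses, so their fields oppose: B = |1.13×10⁻⁵ − 3.25×10⁻⁶| = 8.07×10⁻⁶ T.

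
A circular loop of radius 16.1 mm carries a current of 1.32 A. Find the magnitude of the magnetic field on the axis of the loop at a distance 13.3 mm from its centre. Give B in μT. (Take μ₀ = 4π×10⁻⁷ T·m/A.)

On the axis of a circular loop, B = μ₀IR² / [2(R²+z²)^(3/2)].
R² + z² = (0.0161)² + (0.0133)² = 0.0004361 m², and (R²+z²)^(3/2) = 9.11×10⁻⁶ m³.
B = (4π×10⁻⁷ × 1.32 × 0.0002592) / (2 × 9.11×10⁻⁶) = 2.36×10⁻⁵ T.

B ≈ 23.6 μT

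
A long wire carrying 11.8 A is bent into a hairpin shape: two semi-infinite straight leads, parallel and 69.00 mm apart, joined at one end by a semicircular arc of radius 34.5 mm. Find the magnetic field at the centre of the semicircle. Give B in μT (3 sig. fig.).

B ≈ 176 μT

The semicircular arc contributes B_arc = μ₀I·π/(4πR) = μ₀I/(4R) = 1.07×10⁻⁴ T.
Each semi-infinite lead is at perpendicular distance R = 0.0345 m from the centre, with the perpendicular foot at its near end, so it contributes μ₀I/(4πR); both point the same way, together 6.84×10⁻⁵ T.
Arc and leads all point the same direction: B = 1.07×10⁻⁴ + 6.84×10⁻⁵ = 1.76×10⁻⁴ T.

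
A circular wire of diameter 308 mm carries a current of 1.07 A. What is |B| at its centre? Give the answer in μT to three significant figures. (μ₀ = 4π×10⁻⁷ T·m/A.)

B ≈ 4.37 μT

At the centre of a circular loop the Biot–Savart law gives B = μ₀I/(2R) (so R = 0.154 m).
B = (4π×10⁻⁷ × 1.07) / (2 × 0.154) = 4.37×10⁻⁶ T.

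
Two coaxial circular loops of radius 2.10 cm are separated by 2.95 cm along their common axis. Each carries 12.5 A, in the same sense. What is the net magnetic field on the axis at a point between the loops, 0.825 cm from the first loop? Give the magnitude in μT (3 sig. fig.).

B ≈ 431 μT

Each loop contributes B = μ₀IR²/[2(R²+z²)^(3/2)] on the axis, with z measured from that loop.
Loop 1 (z = 0.00825 m): B₁ = 3.02×10⁻⁴ T. Loop 2 (z = 0.02125 m): B₂ = 1.30×10⁻⁴ T.
The fields add: B = B₁ + B₂ = 4.31×10⁻⁴ T.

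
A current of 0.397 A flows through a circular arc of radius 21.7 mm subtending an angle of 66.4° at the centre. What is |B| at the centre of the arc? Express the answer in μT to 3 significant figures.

The Biot–Savart field of a circular arc at its centre is B = μ₀Iφ/(4πR), with φ = 1.159 rad.
B = (4π×10⁻⁷ × 0.397 × 1.159) / (4π × 0.0217) = 2.12×10⁻⁶ T.

B ≈ 2.12 μT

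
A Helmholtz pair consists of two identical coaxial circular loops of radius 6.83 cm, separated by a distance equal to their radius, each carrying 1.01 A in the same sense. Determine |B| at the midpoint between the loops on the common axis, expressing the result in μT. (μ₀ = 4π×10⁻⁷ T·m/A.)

Each loop contributes B = μ₀IR²/[2(R²+z²)^(3/2)] on the axis, with z measured from that loop.
Loop 1 (z = 0.03415 m): B₁ = 6.65×10⁻⁶ T. Loop 2 (z = 0.03415 m): B₂ = 6.65×10⁻⁶ T.
The fields add: B = B₁ + B₂ = 1.33×10⁻⁵ T.

B ≈ 13.3 μT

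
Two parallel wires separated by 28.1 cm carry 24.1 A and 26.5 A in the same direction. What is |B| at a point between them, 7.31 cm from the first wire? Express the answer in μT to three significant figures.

B ≈ 40.4 μT

Each long wire gives B = μ₀I/(2πd). Distances are d₁ = 0.0731 m and d₂ = 0.2079 m.
B₁ = 6.59×10⁻⁵ T, B₂ = 2.55×10⁻⁵ T.
Between parallel currents the two contributions point in opposite directions, so they subtract. B = |B₁ − B₂| = |6.59×10⁻⁵ − 2.55×10⁻⁵| = 4.04×10⁻⁵ T.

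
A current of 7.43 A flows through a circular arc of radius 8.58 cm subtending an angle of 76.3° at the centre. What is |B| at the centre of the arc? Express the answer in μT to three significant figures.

B ≈ 11.5 μT

The Biot–Savart field of a circular arc at its centre is B = μ₀Iφ/(4πR), with φ = 1.332 rad.
B = (4π×10⁻⁷ × 7.43 × 1.332) / (4π × 0.0858) = 1.15×10⁻⁵ T.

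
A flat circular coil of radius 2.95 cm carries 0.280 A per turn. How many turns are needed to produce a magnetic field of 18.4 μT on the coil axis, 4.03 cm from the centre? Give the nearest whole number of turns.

N = 15

For an N-turn coil, B = Nμ₀IR²/[2(R²+z²)^(3/2)]. A single turn gives B₁ = 1.23×10⁻⁶ T with R = 0.0295 m, z = 0.0403 m.
N = B/B₁ = 1.84×10⁻⁵ / 1.23×10⁻⁶ = 14.97.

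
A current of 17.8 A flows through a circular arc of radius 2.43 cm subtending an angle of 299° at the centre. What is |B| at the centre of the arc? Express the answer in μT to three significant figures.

B ≈ 382 μT

The Biot–Savart field of a circular arc at its centre is B = μ₀Iφ/(4πR), with φ = 5.219 rad.
B = (4π×10⁻⁷ × 17.8 × 5.219) / (4π × 0.0243) = 3.82×10⁻⁴ T.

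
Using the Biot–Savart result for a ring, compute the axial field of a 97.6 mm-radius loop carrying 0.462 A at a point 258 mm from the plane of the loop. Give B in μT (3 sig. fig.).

B ≈ 0.132 μT

On the axis of a circular loop, B = μ₀IR² / [2(R²+z²)^(3/2)].
R² + z² = (0.0976)² + (0.258)² = 0.07609 m², and (R²+z²)^(3/2) = 2.10×10⁻² m³.
B = (4π×10⁻⁷ × 0.462 × 0.009526) / (2 × 2.10×10⁻²) = 1.32×10⁻⁷ T.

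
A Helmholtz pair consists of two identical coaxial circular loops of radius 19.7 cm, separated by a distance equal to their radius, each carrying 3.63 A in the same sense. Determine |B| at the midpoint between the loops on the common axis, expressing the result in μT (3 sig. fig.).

B ≈ 16.6 μT

Each loop contributes B = μ₀IR²/[2(R²+z²)^(3/2)] on the axis, with z measured from that loop.
Loop 1 (z = 0.0985 m): B₁ = 8.28×10⁻⁶ T. Loop 2 (z = 0.0985 m): B₂ = 8.28×10⁻⁶ T.
The fields add: B = B₁ + B₂ = 1.66×10⁻⁵ T.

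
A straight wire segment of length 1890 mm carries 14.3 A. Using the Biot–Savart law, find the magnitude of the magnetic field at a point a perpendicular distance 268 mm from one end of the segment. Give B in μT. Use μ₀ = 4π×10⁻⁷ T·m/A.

B ≈ 5.28 μT

For a finite straight segment, B = (μ₀I/4πd)(sinθ₁ + sinθ₂), where θ₁, θ₂ are the angles from the perpendicular to each end.
The perpendicular foot is at one end, so the two end-offsets along the wire are 0 and L = 1.89 m.
sinθ₁ = 0/√(0²+0.268²) = 0.0000; sinθ₂ = 1.89/√(1.89²+0.268²) = 0.9901.
B = (4π×10⁻⁷ × 14.3) / (4π × 0.268) × (0.0000 + 0.9901) = 5.28×10⁻⁶ T.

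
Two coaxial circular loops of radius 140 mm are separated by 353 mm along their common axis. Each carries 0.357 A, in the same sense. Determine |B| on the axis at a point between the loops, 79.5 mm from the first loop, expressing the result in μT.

B ≈ 1.21 μT

Each loop contributes B = μ₀IR²/[2(R²+z²)^(3/2)] on the axis, with z measured from that loop.
Loop 1 (z = 0.0795 m): B₁ = 1.05×10⁻⁶ T. Loop 2 (z = 0.2735 m): B₂ = 1.52×10⁻⁷ T.
The fields add: B = B₁ + B₂ = 1.21×10⁻⁶ T.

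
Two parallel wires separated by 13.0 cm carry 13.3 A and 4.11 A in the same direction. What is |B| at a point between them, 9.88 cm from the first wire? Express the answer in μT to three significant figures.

Each long wire gives B = μ₀I/(2πd). Distances are d₁ = 0.0988 m and d₂ = 0.0312 m.
B₁ = 2.69×10⁻⁵ T, B₂ = 2.63×10⁻⁵ T.
Between parallel currents the two contributions point in opposite directions, so they subtract. B = |B₁ − B₂| = |2.69×10⁻⁵ − 2.63×10⁻⁵| = 5.77×10⁻⁷ T.

B ≈ 0.577 μT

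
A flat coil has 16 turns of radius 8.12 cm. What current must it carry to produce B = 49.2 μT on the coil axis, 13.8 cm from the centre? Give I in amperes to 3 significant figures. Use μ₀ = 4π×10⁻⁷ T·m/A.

For an N-turn coil, B = Nμ₀IR²/[2(R²+z²)^(3/2)] with R = 0.0812 m, z = 0.138 m, so I = 2B(R²+z²)^(3/2)/(Nμ₀R²) = 2 × 4.92×10⁻⁵ × 4.10×10⁻³ / (16 × 4π×10⁻⁷ × 0.006593) = 3.05 A.

I ≈ 3.05 A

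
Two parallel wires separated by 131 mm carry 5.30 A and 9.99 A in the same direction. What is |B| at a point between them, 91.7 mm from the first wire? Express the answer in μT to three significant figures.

B ≈ 39.3 μT

Each long wire gives B = μ₀I/(2πd). Distances are d₁ = 0.0917 m and d₂ = 0.0393 m.
B₁ = 1.16×10⁻⁵ T, B₂ = 5.08×10⁻⁵ T.
Between parallel currents the two contributions point in opposite directions, so they subtract. B = |B₁ − B₂| = |1.16×10⁻⁵ − 5.08×10⁻⁵| = 3.93×10⁻⁵ T.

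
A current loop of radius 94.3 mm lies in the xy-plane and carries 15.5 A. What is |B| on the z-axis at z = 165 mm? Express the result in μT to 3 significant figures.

B ≈ 12.6 μT

On the axis of a circular loop, B = μ₀IR² / [2(R²+z²)^(3/2)].
R² + z² = (0.0943)² + (0.165)² = 0.03612 m², and (R²+z²)^(3/2) = 6.86×10⁻³ m³.
B = (4π×10⁻⁷ × 15.5 × 0.008892) / (2 × 6.86×10⁻³) = 1.26×10⁻⁵ T.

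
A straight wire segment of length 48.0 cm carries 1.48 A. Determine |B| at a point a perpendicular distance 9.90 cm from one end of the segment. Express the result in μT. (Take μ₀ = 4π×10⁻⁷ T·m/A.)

For a finite straight segment, B = (μ₀I/4πd)(sinθ₁ + sinθ₂), where θ₁, θ₂ are the angles from the perpendicular to each end.
The perpendicular foot is at one end, so the two end-offsets along the wire are 0 and L = 0.48 m.
sinθ₁ = 0/√(0²+0.099²) = 0.0000; sinθ₂ = 0.48/√(0.48²+0.099²) = 0.9794.
B = (4π×10⁻⁷ × 1.48) / (4π × 0.099) × (0.0000 + 0.9794) = 1.46×10⁻⁶ T.

B ≈ 1.46 μT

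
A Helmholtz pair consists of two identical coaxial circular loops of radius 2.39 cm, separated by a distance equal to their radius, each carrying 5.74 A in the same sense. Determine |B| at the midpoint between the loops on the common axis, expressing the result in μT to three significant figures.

B ≈ 216 μT

Each loop contributes B = μ₀IR²/[2(R²+z²)^(3/2)] on the axis, with z measured from that loop.
Loop 1 (z = 0.01195 m): B₁ = 1.08×10⁻⁴ T. Loop 2 (z = 0.01195 m): B₂ = 1.08×10⁻⁴ T.
The fields add: B = B₁ + B₂ = 2.16×10⁻⁴ T.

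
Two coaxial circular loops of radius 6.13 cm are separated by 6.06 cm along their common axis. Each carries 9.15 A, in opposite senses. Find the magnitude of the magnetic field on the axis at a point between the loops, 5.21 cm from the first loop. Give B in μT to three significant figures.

B ≈ 49.7 μT

Each loop contributes B = μ₀IR²/[2(R²+z²)^(3/2)] on the axis, with z measured from that loop.
Loop 1 (z = 0.0521 m): B₁ = 4.15×10⁻⁵ T. Loop 2 (z = 0.0085 m): B₂ = 9.11×10⁻⁵ T.
The fields oppose: B = |B₁ − B₂| = 4.97×10⁻⁵ T.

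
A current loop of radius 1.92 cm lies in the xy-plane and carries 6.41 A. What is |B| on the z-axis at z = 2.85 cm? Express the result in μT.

On the axis of a circular loop, B = μ₀IR² / [2(R²+z²)^(3/2)].
R² + z² = (0.0192)² + (0.0285)² = 0.001181 m², and (R²+z²)^(3/2) = 4.06×10⁻⁵ m³.
B = (4π×10⁻⁷ × 6.41 × 0.0003686) / (2 × 4.06×10⁻⁵) = 3.66×10⁻⁵ T.

B ≈ 36.6 μT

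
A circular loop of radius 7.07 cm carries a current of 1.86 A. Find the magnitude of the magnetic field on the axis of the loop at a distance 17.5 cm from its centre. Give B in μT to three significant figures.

B ≈ 0.869 μT

On the axis of a circular loop, B = μ₀IR² / [2(R²+z²)^(3/2)].
R² + z² = (0.0707)² + (0.175)² = 0.03562 m², and (R²+z²)^(3/2) = 6.72×10⁻³ m³.
B = (4π×10⁻⁷ × 1.86 × 0.004998) / (2 × 6.72×10⁻³) = 8.69×10⁻⁷ T.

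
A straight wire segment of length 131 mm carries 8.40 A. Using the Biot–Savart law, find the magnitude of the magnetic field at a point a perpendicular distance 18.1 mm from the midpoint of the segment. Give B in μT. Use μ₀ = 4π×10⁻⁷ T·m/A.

For a finite straight segment, B = (μ₀I/4πd)(sinθ₁ + sinθ₂), where θ₁, θ₂ are the angles from the perpendicular to each end.
The perpendicular from the point meets the wire at its midpoint, so each end is L/2 = 0.0655 m away along the wire.
sinθ₁ = 0.0655/√(0.0655²+0.0181²) = 0.9639; sinθ₂ = 0.0655/√(0.0655²+0.0181²) = 0.9639.
B = (4π×10⁻⁷ × 8.40) / (4π × 0.0181) × (0.9639 + 0.9639) = 8.95×10⁻⁵ T.

B ≈ 89.5 μT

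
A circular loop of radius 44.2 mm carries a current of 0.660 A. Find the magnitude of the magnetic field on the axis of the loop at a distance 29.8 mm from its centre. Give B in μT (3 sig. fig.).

B ≈ 5.35 μT

On the axis of a circular loop, B = μ₀IR² / [2(R²+z²)^(3/2)].
R² + z² = (0.0442)² + (0.0298)² = 0.002842 m², and (R²+z²)^(3/2) = 1.51×10⁻⁴ m³.
B = (4π×10⁻⁷ × 0.660 × 0.001954) / (2 × 1.51×10⁻⁴) = 5.35×10⁻⁶ T.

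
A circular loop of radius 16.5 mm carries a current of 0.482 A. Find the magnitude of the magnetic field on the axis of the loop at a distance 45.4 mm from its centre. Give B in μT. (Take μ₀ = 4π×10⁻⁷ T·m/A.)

B ≈ 0.731 μT

On the axis of a circular loop, B = μ₀IR² / [2(R²+z²)^(3/2)].
R² + z² = (0.0165)² + (0.0454)² = 0.002333 m², and (R²+z²)^(3/2) = 1.13×10⁻⁴ m³.
B = (4π×10⁻⁷ × 0.482 × 0.0002723) / (2 × 1.13×10⁻⁴) = 7.31×10⁻⁷ T.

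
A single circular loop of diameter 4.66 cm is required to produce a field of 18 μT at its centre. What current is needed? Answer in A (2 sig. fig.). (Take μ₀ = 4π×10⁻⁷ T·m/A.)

At the centre of a circular loop B = μ₀I/(2R), so I = 2RB/μ₀.
With R = 0.0233 m, I = 2 × 0.0233 × 1.80×10⁻⁵ / (4π×10⁻⁷) = 0.667 A.

I ≈ 0.67 A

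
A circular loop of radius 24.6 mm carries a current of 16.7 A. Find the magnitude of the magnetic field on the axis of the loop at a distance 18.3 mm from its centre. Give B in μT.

B ≈ 220 μT

On the axis of a circular loop, B = μ₀IR² / [2(R²+z²)^(3/2)].
R² + z² = (0.0246)² + (0.0183)² = 0.0009401 m², and (R²+z²)^(3/2) = 2.88×10⁻⁵ m³.
B = (4π×10⁻⁷ × 16.7 × 0.0006052) / (2 × 2.88×10⁻⁵) = 2.20×10⁻⁴ T.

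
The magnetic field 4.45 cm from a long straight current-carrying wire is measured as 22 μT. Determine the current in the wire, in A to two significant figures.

For a long straight wire B = μ₀I/(2πd), so I = 2πdB/μ₀.
I = 2π × 0.0445 × 2.20×10⁻⁵ / (4π×10⁻⁷) = 4.90 A.

I ≈ 4.9 A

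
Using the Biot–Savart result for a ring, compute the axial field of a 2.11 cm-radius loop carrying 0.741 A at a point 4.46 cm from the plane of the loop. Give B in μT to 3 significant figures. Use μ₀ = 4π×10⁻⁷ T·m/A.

B ≈ 1.73 μT

On the axis of a circular loop, B = μ₀IR² / [2(R²+z²)^(3/2)].
R² + z² = (0.0211)² + (0.0446)² = 0.002434 m², and (R²+z²)^(3/2) = 1.20×10⁻⁴ m³.
B = (4π×10⁻⁷ × 0.741 × 0.0004452) / (2 × 1.20×10⁻⁴) = 1.73×10⁻⁶ T.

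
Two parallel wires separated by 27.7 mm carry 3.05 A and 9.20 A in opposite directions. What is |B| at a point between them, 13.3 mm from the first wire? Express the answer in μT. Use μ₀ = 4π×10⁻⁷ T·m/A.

Each long wire gives B = μ₀I/(2πd). Distances are d₁ = 0.0133 m and d₂ = 0.0144 m.
B₁ = 4.59×10⁻⁵ T, B₂ = 1.28×10⁻⁴ T.
Between antiparallel currents both contributions point the same way, so they add. B = B₁ + B₂ = 4.59×10⁻⁵ + 1.28×10⁻⁴ = 1.74×10⁻⁴ T.

B ≈ 174 μT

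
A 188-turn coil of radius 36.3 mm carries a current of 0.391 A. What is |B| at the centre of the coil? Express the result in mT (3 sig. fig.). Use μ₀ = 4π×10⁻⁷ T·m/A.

B ≈ 1.27 mT

For an N-turn flat coil, B = Nμ₀I/(2R) with R = 0.0363 m.
B = 188 × 6.77×10⁻⁶ T = 1.27×10⁻³ T.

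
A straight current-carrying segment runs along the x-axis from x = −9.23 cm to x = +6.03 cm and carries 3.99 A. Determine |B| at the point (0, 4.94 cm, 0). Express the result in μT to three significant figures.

B ≈ 13.4 μT

For a finite straight segment, B = (μ₀I/4πd)(sinθ₁ + sinθ₂), where θ₁, θ₂ are the angles from the perpendicular to each end.
The perpendicular distance is d = 0.0494 m; the end-offsets along the wire are a = 0.0923 m and b = 0.0603 m.
sinθ₁ = 0.0923/√(0.0923²+0.0494²) = 0.8817; sinθ₂ = 0.0603/√(0.0603²+0.0494²) = 0.7736.
B = (4π×10⁻⁷ × 3.99) / (4π × 0.0494) × (0.8817 + 0.7736) = 1.34×10⁻⁵ T.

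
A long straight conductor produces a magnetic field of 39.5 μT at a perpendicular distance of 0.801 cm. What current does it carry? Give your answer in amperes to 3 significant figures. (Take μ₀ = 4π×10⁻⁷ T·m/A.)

For a long straight wire B = μ₀I/(2πd), so I = 2πdB/μ₀.
I = 2π × 0.00801 × 3.95×10⁻⁵ / (4π×10⁻⁷) = 1.58 A.

I ≈ 1.58 A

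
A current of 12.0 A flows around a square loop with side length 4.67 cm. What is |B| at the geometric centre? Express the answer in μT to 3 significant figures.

B ≈ 291 μT

Each side is a finite straight segment at perpendicular distance d = a/(2 tan(π/4)) = 0.02335 m from the centre, with end-angles ±π/4.
One side contributes B₁ = (μ₀I/4πd)·2 sin(π/4) = 7.27×10⁻⁵ T.
All 4 sides add in the same direction: B = 4 × 7.27×10⁻⁵ = 2.91×10⁻⁴ T.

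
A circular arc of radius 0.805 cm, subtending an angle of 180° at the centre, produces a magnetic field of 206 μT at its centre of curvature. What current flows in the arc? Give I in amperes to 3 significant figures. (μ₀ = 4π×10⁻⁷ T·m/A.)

I ≈ 5.28 A

For a circular arc, B = μ₀Iφ/(4πR) with φ in radians; here φ = 3.142 rad.
So I = 4πRB/(μ₀φ) = 4π × 0.00805 × 2.06×10⁻⁴ / (4π×10⁻⁷ × 3.142) = 5.28 A.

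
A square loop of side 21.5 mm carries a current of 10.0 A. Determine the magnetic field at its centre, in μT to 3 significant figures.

B ≈ 526 μT

Each side is a finite straight segment at perpendicular distance d = a/(2 tan(π/4)) = 0.01075 m from the centre, with end-angles ±π/4.
One side contributes B₁ = (μ₀I/4πd)·2 sin(π/4) = 1.32×10⁻⁴ T.
All 4 sides add in the same direction: B = 4 × 1.32×10⁻⁴ = 5.26×10⁻⁴ T.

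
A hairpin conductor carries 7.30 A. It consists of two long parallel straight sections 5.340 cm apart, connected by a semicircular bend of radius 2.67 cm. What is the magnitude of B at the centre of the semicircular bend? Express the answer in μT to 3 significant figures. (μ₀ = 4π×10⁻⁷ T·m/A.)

B ≈ 141 μT

The semicircular arc contributes B_arc = μ₀I·π/(4πR) = μ₀I/(4R) = 8.59×10⁻⁵ T.
Each semi-infinite lead is at perpendicular distance R = 0.0267 m from the centre, with the perpendicular foot at its near end, so it contributes μ₀I/(4πR); both point the same way, together 5.47×10⁻⁵ T.
Arc and leads all point the same direction: B = 8.59×10⁻⁵ + 5.47×10⁻⁵ = 1.41×10⁻⁴ T.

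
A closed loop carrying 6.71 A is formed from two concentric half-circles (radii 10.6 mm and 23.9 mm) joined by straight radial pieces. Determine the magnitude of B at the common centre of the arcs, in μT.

B ≈ 111 μT

The radial connectors point toward the centre, so dl × r̂ = 0 and they contribute nothing.
Each semicircle gives μ₀I/(4R): inner arc 1.99×10⁻⁴ T, outer arc 8.82×10⁻⁵ T.
The two arcs carry current in opposite angular senses, so their fields oppose: B = |1.99×10⁻⁴ − 8.82×10⁻⁵| = 1.11×10⁻⁴ T.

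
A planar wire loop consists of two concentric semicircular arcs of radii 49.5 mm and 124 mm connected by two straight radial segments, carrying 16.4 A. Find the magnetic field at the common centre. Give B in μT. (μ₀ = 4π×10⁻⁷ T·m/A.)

B ≈ 62.5 μT

The radial connectors point toward the centre, so dl × r̂ = 0 and they contribute nothing.
Each semicircle gives μ₀I/(4R): inner arc 1.04×10⁻⁴ T, outer arc 4.16×10⁻⁵ T.
The two arcs carry current in opposite angular senses, so their fields oppose: B = |1.04×10⁻⁴ − 4.16×10⁻⁵| = 6.25×10⁻⁵ T.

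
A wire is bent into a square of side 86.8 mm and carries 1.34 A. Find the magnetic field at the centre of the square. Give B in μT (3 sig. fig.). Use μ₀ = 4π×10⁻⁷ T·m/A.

B ≈ 17.5 μT

Each side is a finite straight segment at perpendicular distance d = a/(2 tan(π/4)) = 0.0434 m from the centre, with end-angles ±π/4.
One side contributes B₁ = (μ₀I/4πd)·2 sin(π/4) = 4.37×10⁻⁶ T.
All 4 sides add in the same direction: B = 4 × 4.37×10⁻⁶ = 1.75×10⁻⁵ T.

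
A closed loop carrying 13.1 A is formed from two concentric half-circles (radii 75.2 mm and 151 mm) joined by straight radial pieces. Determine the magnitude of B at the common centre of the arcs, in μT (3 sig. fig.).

B ≈ 27.5 μT

The radial connectors point toward the centre, so dl × r̂ = 0 and they contribute nothing.
Each semicircle gives μ₀I/(4R): inner arc 5.47×10⁻⁵ T, outer arc 2.73×10⁻⁵ T.
The two arcs carry current in opposite angular senses, so their fields oppose: B = |5.47×10⁻⁵ − 2.73×10⁻⁵| = 2.75×10⁻⁵ T.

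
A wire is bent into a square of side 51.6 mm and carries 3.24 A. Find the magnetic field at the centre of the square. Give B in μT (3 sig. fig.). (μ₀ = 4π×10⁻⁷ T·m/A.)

B ≈ 71.0 μT

Each side is a finite straight segment at perpendicular distance d = a/(2 tan(π/4)) = 0.0258 m from the centre, with end-angles ±π/4.
One side contributes B₁ = (μ₀I/4πd)·2 sin(π/4) = 1.78×10⁻⁵ T.
All 4 sides add in the same direction: B = 4 × 1.78×10⁻⁵ = 7.10×10⁻⁵ T.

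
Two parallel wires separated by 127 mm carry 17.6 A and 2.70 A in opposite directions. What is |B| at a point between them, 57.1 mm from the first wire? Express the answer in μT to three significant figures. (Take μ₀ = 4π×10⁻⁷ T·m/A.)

Each long wire gives B = μ₀I/(2πd). Distances are d₁ = 0.0571 m and d₂ = 0.0699 m.
B₁ = 6.16×10⁻⁵ T, B₂ = 7.73×10⁻⁶ T.
Between antiparallel currents both contributions point the same way, so they add. B = B₁ + B₂ = 6.16×10⁻⁵ + 7.73×10⁻⁶ = 6.94×10⁻⁵ T.

B ≈ 69.4 μT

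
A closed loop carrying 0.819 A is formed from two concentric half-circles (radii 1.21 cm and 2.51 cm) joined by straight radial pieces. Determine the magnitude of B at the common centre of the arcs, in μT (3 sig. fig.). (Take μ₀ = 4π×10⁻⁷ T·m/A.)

B ≈ 11.0 μT

The radial connectors point toward the centre, so dl × r̂ = 0 and they contribute nothing.
Each semicircle gives μ₀I/(4R): inner arc 2.13×10⁻⁵ T, outer arc 1.03×10⁻⁵ T.
The two arcs carry current in opposite angular senses, so their fields oppose: B = |2.13×10⁻⁵ − 1.03×10⁻⁵| = 1.10×10⁻⁵ T.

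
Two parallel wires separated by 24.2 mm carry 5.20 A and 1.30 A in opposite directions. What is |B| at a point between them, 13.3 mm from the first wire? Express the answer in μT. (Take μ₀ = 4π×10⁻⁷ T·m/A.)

Each long wire gives B = μ₀I/(2πd). Distances are d₁ = 0.0133 m and d₂ = 0.0109 m.
B₁ = 7.82×10⁻⁵ T, B₂ = 2.39×10⁻⁵ T.
Between antiparallel currents both contributions point the same way, so they add. B = B₁ + B₂ = 7.82×10⁻⁵ + 2.39×10⁻⁵ = 1.02×10⁻⁴ T.

B ≈ 102 μT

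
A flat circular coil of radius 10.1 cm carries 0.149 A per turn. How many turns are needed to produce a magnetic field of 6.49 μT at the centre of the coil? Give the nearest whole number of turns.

For an N-turn coil, B = Nμ₀I/(2R). A single turn gives B₁ = 9.27×10⁻⁷ T with R = 0.101 m.
N = B/B₁ = 6.49×10⁻⁶ / 9.27×10⁻⁷ = 7.00.

N = 7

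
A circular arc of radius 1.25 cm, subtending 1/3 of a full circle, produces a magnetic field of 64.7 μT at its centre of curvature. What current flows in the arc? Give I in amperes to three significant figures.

For a circular arc, B = μ₀Iφ/(4πR) with φ in radians; here φ = 2.094 rad.
So I = 4πRB/(μ₀φ) = 4π × 0.0125 × 6.47×10⁻⁵ / (4π×10⁻⁷ × 2.094) = 3.86 A.

I ≈ 3.86 A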